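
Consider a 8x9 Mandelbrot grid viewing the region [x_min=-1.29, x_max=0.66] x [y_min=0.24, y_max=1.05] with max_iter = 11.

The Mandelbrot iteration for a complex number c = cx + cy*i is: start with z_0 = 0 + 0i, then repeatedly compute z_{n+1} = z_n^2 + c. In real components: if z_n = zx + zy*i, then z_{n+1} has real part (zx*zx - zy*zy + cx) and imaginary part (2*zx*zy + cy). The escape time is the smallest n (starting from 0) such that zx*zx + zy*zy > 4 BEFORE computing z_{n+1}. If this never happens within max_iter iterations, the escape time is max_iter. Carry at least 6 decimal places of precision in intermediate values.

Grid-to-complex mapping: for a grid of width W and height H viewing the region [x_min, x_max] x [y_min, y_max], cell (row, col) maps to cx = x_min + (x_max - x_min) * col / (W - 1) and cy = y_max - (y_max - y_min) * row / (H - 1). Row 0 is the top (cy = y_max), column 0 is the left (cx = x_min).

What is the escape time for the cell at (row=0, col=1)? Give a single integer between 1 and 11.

Answer: 3

Derivation:
z_0 = 0 + 0i, c = -1.0114 + 1.0500i
Iter 1: z = -1.0114 + 1.0500i, |z|^2 = 2.1255
Iter 2: z = -1.0909 + -1.0740i, |z|^2 = 2.3436
Iter 3: z = -0.9748 + 3.3933i, |z|^2 = 12.4649
Escaped at iteration 3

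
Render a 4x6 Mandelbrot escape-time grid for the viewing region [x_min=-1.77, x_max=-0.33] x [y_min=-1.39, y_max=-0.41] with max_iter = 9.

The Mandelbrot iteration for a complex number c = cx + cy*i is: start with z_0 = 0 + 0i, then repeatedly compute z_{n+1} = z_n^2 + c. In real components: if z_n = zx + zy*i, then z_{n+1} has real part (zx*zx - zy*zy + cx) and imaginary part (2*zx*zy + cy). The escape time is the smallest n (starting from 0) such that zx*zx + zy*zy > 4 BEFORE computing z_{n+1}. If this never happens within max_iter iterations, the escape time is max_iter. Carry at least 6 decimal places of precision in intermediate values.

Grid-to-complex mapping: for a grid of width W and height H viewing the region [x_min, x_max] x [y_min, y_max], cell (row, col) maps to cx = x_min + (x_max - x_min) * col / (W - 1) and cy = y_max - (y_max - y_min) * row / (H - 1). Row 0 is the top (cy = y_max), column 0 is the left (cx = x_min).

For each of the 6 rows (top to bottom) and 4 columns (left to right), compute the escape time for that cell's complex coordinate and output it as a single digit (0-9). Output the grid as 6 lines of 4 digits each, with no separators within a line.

(row=0, col=0): c = -1.7700 + -0.4100i → escape time 3
(row=0, col=1): c = -1.2900 + -0.4100i → escape time 8
(row=0, col=2): c = -0.8100 + -0.4100i → escape time 7
(row=0, col=3): c = -0.3300 + -0.4100i → escape time 9
(row=1, col=0): c = -1.7700 + -0.6060i → escape time 3
(row=1, col=1): c = -1.2900 + -0.6060i → escape time 3
(row=1, col=2): c = -0.8100 + -0.6060i → escape time 5
(row=1, col=3): c = -0.3300 + -0.6060i → escape time 9
(row=2, col=0): c = -1.7700 + -0.8020i → escape time 2
(row=2, col=1): c = -1.2900 + -0.8020i → escape time 3
(row=2, col=2): c = -0.8100 + -0.8020i → escape time 4
(row=2, col=3): c = -0.3300 + -0.8020i → escape time 7
(row=3, col=0): c = -1.7700 + -0.9980i → escape time 1
(row=3, col=1): c = -1.2900 + -0.9980i → escape time 3
(row=3, col=2): c = -0.8100 + -0.9980i → escape time 3
(row=3, col=3): c = -0.3300 + -0.9980i → escape time 5
(row=4, col=0): c = -1.7700 + -1.1940i → escape time 1
(row=4, col=1): c = -1.2900 + -1.1940i → escape time 2
(row=4, col=2): c = -0.8100 + -1.1940i → escape time 3
(row=4, col=3): c = -0.3300 + -1.1940i → escape time 3
(row=5, col=0): c = -1.7700 + -1.3900i → escape time 1
(row=5, col=1): c = -1.2900 + -1.3900i → escape time 2
(row=5, col=2): c = -0.8100 + -1.3900i → escape time 2
(row=5, col=3): c = -0.3300 + -1.3900i → escape time 2

Answer: 3879
3359
2347
1335
1233
1222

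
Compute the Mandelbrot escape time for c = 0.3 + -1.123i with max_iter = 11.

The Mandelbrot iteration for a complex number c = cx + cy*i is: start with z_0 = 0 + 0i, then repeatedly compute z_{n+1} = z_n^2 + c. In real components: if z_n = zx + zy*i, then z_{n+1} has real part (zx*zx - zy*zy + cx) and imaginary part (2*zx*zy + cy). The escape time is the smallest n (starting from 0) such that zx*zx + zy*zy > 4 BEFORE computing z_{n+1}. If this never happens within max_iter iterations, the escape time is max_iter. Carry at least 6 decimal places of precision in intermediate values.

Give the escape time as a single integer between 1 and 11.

z_0 = 0 + 0i, c = 0.3000 + -1.1230i
Iter 1: z = 0.3000 + -1.1230i, |z|^2 = 1.3511
Iter 2: z = -0.8711 + -1.7968i, |z|^2 = 3.9874
Iter 3: z = -2.1696 + 2.0075i, |z|^2 = 8.7373
Escaped at iteration 3

Answer: 3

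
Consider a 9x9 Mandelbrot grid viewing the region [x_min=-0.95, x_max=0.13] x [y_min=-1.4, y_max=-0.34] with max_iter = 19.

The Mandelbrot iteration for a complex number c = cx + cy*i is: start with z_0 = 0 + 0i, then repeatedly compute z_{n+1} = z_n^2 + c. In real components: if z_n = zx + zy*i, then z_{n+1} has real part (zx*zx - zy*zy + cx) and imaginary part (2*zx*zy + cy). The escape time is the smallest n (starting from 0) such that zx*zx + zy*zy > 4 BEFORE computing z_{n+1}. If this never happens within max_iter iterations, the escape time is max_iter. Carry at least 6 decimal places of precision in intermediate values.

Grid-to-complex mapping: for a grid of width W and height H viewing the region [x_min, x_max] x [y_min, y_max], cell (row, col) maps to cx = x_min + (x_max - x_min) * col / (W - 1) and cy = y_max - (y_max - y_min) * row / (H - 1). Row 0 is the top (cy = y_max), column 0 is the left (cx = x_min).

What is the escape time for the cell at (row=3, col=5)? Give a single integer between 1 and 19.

z_0 = 0 + 0i, c = -0.2750 + -0.7375i
Iter 1: z = -0.2750 + -0.7375i, |z|^2 = 0.6195
Iter 2: z = -0.7433 + -0.3319i, |z|^2 = 0.6626
Iter 3: z = 0.1673 + -0.2441i, |z|^2 = 0.0876
Iter 4: z = -0.3066 + -0.8192i, |z|^2 = 0.7651
Iter 5: z = -0.8521 + -0.2351i, |z|^2 = 0.7813
Iter 6: z = 0.3958 + -0.3368i, |z|^2 = 0.2700
Iter 7: z = -0.2318 + -1.0041i, |z|^2 = 1.0619
Iter 8: z = -1.2294 + -0.2720i, |z|^2 = 1.5854
Iter 9: z = 1.1624 + -0.0686i, |z|^2 = 1.3559
Iter 10: z = 1.0715 + -0.8970i, |z|^2 = 1.9528
Iter 11: z = 0.0686 + -2.6598i, |z|^2 = 7.0792
Escaped at iteration 11

Answer: 11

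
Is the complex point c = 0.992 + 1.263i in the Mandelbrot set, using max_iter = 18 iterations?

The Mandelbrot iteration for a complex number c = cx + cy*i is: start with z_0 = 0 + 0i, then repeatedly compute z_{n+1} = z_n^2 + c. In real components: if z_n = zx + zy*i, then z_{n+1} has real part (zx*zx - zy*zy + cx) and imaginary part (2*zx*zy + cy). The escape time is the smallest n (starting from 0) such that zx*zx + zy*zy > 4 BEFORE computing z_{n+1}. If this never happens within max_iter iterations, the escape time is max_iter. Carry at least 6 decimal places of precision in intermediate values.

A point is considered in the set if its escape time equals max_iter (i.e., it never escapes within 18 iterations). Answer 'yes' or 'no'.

z_0 = 0 + 0i, c = 0.9920 + 1.2630i
Iter 1: z = 0.9920 + 1.2630i, |z|^2 = 2.5792
Iter 2: z = 0.3809 + 3.7688i, |z|^2 = 14.3489
Escaped at iteration 2

Answer: no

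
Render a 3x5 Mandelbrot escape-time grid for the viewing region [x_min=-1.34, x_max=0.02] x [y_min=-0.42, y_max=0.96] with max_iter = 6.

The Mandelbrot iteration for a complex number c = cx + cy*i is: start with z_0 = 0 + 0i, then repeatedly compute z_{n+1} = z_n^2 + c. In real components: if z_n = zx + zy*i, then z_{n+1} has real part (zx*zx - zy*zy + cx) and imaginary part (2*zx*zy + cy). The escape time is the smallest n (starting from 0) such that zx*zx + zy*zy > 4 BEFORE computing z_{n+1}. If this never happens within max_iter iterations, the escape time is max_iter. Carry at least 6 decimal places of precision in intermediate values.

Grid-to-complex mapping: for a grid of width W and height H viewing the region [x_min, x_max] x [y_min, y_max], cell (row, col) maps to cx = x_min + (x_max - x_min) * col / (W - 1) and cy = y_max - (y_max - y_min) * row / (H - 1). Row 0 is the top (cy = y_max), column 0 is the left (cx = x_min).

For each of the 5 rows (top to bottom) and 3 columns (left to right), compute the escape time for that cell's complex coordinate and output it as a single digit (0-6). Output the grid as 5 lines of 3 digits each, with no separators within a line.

Answer: 346
366
666
666
566

Derivation:
(row=0, col=0): c = -1.3400 + 0.9600i → escape time 3
(row=0, col=1): c = -0.6600 + 0.9600i → escape time 4
(row=0, col=2): c = 0.0200 + 0.9600i → escape time 6
(row=1, col=0): c = -1.3400 + 0.6150i → escape time 3
(row=1, col=1): c = -0.6600 + 0.6150i → escape time 6
(row=1, col=2): c = 0.0200 + 0.6150i → escape time 6
(row=2, col=0): c = -1.3400 + 0.2700i → escape time 6
(row=2, col=1): c = -0.6600 + 0.2700i → escape time 6
(row=2, col=2): c = 0.0200 + 0.2700i → escape time 6
(row=3, col=0): c = -1.3400 + -0.0750i → escape time 6
(row=3, col=1): c = -0.6600 + -0.0750i → escape time 6
(row=3, col=2): c = 0.0200 + -0.0750i → escape time 6
(row=4, col=0): c = -1.3400 + -0.4200i → escape time 5
(row=4, col=1): c = -0.6600 + -0.4200i → escape time 6
(row=4, col=2): c = 0.0200 + -0.4200i → escape time 6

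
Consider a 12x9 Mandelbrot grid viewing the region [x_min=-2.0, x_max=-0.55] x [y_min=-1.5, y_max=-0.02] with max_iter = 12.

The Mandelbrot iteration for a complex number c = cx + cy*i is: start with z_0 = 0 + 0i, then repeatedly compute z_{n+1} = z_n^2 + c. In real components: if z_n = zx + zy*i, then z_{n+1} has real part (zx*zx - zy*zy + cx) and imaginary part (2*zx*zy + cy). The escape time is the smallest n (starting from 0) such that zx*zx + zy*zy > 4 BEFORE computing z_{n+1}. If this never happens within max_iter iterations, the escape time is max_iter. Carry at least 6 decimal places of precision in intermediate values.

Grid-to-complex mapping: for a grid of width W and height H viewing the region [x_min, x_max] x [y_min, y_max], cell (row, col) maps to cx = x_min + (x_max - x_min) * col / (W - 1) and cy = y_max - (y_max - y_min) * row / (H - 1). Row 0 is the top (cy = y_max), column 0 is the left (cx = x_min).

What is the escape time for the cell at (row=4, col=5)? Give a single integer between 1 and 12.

Answer: 3

Derivation:
z_0 = 0 + 0i, c = -1.3409 + -0.7600i
Iter 1: z = -1.3409 + -0.7600i, |z|^2 = 2.3756
Iter 2: z = -0.1205 + 1.2782i, |z|^2 = 1.6483
Iter 3: z = -2.9601 + -1.0680i, |z|^2 = 9.9030
Escaped at iteration 3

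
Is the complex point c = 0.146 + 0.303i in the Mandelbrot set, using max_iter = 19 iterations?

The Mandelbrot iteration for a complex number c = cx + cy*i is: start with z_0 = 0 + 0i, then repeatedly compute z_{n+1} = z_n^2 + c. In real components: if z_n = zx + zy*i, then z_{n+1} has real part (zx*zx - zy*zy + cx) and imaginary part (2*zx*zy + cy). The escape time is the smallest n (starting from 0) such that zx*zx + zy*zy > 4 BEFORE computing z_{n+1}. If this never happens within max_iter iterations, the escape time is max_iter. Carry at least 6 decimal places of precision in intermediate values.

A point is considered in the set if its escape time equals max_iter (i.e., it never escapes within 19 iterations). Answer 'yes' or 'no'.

Answer: yes

Derivation:
z_0 = 0 + 0i, c = 0.1460 + 0.3030i
Iter 1: z = 0.1460 + 0.3030i, |z|^2 = 0.1131
Iter 2: z = 0.0755 + 0.3915i, |z|^2 = 0.1590
Iter 3: z = -0.0016 + 0.3621i, |z|^2 = 0.1311
Iter 4: z = 0.0149 + 0.3019i, |z|^2 = 0.0914
Iter 5: z = 0.0551 + 0.3120i, |z|^2 = 0.1004
Iter 6: z = 0.0517 + 0.3374i, |z|^2 = 0.1165
Iter 7: z = 0.0349 + 0.3379i, |z|^2 = 0.1154
Iter 8: z = 0.0330 + 0.3266i, |z|^2 = 0.1077
Iter 9: z = 0.0405 + 0.3246i, |z|^2 = 0.1070
Iter 10: z = 0.0423 + 0.3293i, |z|^2 = 0.1102
Iter 11: z = 0.0394 + 0.3308i, |z|^2 = 0.1110
Iter 12: z = 0.0381 + 0.3291i, |z|^2 = 0.1097
Iter 13: z = 0.0392 + 0.3281i, |z|^2 = 0.1092
Iter 14: z = 0.0399 + 0.3287i, |z|^2 = 0.1096
Iter 15: z = 0.0395 + 0.3292i, |z|^2 = 0.1100
Iter 16: z = 0.0392 + 0.3290i, |z|^2 = 0.1098
Iter 17: z = 0.0393 + 0.3288i, |z|^2 = 0.1096
Iter 18: z = 0.0394 + 0.3288i, |z|^2 = 0.1097
Did not escape in 19 iterations → in set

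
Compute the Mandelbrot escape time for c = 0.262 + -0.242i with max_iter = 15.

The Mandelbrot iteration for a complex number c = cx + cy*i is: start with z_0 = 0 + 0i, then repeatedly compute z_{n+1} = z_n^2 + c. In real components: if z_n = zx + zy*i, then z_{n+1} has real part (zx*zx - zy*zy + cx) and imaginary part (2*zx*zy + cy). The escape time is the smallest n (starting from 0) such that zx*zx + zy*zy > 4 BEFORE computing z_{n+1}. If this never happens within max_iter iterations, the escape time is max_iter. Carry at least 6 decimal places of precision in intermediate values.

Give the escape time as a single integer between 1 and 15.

z_0 = 0 + 0i, c = 0.2620 + -0.2420i
Iter 1: z = 0.2620 + -0.2420i, |z|^2 = 0.1272
Iter 2: z = 0.2721 + -0.3688i, |z|^2 = 0.2100
Iter 3: z = 0.2000 + -0.4427i, |z|^2 = 0.2360
Iter 4: z = 0.1060 + -0.4191i, |z|^2 = 0.1869
Iter 5: z = 0.0976 + -0.3309i, |z|^2 = 0.1190
Iter 6: z = 0.1621 + -0.3066i, |z|^2 = 0.1203
Iter 7: z = 0.1943 + -0.3414i, |z|^2 = 0.1543
Iter 8: z = 0.1832 + -0.3746i, |z|^2 = 0.1739
Iter 9: z = 0.1552 + -0.3793i, |z|^2 = 0.1679
Iter 10: z = 0.1422 + -0.3597i, |z|^2 = 0.1496
Iter 11: z = 0.1528 + -0.3443i, |z|^2 = 0.1419
Iter 12: z = 0.1668 + -0.3472i, |z|^2 = 0.1484
Iter 13: z = 0.1692 + -0.3578i, |z|^2 = 0.1567
Iter 14: z = 0.1626 + -0.3631i, |z|^2 = 0.1583

Answer: 15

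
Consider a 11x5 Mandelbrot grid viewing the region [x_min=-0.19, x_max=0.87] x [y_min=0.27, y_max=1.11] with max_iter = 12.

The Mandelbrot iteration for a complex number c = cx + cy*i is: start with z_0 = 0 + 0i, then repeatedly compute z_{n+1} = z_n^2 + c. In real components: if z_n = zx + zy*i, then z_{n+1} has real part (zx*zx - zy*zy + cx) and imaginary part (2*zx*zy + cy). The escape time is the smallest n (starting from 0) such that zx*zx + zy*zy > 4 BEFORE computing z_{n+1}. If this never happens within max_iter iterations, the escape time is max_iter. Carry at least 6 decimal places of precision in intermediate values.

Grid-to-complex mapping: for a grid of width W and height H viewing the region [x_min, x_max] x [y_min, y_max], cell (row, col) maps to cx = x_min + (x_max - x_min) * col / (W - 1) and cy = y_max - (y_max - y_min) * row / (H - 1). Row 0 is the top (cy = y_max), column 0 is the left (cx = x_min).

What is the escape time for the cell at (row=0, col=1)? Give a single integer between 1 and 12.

z_0 = 0 + 0i, c = -0.0840 + 1.1100i
Iter 1: z = -0.0840 + 1.1100i, |z|^2 = 1.2392
Iter 2: z = -1.3090 + 0.9235i, |z|^2 = 2.5665
Iter 3: z = 0.7767 + -1.3079i, |z|^2 = 2.3138
Iter 4: z = -1.1912 + -0.9216i, |z|^2 = 2.2684
Iter 5: z = 0.4856 + 3.3057i, |z|^2 = 11.1638
Escaped at iteration 5

Answer: 5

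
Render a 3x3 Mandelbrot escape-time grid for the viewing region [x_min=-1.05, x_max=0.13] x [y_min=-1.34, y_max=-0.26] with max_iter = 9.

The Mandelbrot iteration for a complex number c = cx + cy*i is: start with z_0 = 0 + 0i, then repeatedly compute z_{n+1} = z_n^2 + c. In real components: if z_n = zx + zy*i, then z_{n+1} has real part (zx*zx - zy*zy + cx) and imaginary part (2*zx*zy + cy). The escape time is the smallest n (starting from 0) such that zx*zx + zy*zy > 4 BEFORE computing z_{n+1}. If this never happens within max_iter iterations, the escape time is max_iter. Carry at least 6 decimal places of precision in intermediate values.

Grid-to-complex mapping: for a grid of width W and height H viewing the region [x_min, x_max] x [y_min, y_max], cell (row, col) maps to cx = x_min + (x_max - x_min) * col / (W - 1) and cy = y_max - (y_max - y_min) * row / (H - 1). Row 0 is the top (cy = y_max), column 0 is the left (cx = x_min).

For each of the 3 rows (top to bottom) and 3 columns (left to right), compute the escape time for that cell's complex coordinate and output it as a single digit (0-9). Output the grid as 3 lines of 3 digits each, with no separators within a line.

Answer: 999
366
222

Derivation:
(row=0, col=0): c = -1.0500 + -0.2600i → escape time 9
(row=0, col=1): c = -0.4600 + -0.2600i → escape time 9
(row=0, col=2): c = 0.1300 + -0.2600i → escape time 9
(row=1, col=0): c = -1.0500 + -0.8000i → escape time 3
(row=1, col=1): c = -0.4600 + -0.8000i → escape time 6
(row=1, col=2): c = 0.1300 + -0.8000i → escape time 6
(row=2, col=0): c = -1.0500 + -1.3400i → escape time 2
(row=2, col=1): c = -0.4600 + -1.3400i → escape time 2
(row=2, col=2): c = 0.1300 + -1.3400i → escape time 2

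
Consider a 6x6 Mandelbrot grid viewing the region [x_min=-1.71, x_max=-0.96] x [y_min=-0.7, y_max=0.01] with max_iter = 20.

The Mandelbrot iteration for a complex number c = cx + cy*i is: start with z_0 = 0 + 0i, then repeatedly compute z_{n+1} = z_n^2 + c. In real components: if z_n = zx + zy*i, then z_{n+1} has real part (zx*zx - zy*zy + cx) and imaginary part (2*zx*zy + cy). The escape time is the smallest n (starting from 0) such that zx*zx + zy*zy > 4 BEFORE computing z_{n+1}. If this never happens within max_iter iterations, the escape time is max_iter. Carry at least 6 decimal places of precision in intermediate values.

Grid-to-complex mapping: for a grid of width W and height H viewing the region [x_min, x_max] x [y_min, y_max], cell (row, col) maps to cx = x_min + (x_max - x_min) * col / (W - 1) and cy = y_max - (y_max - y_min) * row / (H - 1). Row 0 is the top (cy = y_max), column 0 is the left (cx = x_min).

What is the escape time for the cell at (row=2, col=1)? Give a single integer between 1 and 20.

Answer: 5

Derivation:
z_0 = 0 + 0i, c = -1.5600 + -0.2740i
Iter 1: z = -1.5600 + -0.2740i, |z|^2 = 2.5087
Iter 2: z = 0.7985 + 0.5809i, |z|^2 = 0.9751
Iter 3: z = -1.2598 + 0.6537i, |z|^2 = 2.0144
Iter 4: z = -0.4003 + -1.9210i, |z|^2 = 3.8505
Iter 5: z = -5.0901 + 1.2638i, |z|^2 = 27.5065
Escaped at iteration 5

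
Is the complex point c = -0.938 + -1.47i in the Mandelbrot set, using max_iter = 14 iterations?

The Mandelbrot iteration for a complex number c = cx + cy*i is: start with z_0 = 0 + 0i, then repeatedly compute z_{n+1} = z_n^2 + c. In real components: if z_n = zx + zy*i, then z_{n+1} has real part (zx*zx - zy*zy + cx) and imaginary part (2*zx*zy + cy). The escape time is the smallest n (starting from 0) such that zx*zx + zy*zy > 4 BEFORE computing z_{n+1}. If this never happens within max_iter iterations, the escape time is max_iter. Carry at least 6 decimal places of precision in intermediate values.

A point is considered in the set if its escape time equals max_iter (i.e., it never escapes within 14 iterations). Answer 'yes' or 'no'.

z_0 = 0 + 0i, c = -0.9380 + -1.4700i
Iter 1: z = -0.9380 + -1.4700i, |z|^2 = 3.0407
Iter 2: z = -2.2191 + 1.2877i, |z|^2 = 6.5824
Escaped at iteration 2

Answer: no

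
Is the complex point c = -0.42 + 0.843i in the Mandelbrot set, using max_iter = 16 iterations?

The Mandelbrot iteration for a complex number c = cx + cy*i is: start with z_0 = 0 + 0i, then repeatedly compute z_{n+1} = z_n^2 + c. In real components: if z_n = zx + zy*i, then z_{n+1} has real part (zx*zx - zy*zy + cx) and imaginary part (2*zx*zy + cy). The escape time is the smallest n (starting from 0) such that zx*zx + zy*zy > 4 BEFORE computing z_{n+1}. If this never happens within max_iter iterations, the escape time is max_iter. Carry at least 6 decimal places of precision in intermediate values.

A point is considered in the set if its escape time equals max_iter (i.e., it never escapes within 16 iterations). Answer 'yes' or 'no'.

Answer: no

Derivation:
z_0 = 0 + 0i, c = -0.4200 + 0.8430i
Iter 1: z = -0.4200 + 0.8430i, |z|^2 = 0.8870
Iter 2: z = -0.9542 + 0.1349i, |z|^2 = 0.9288
Iter 3: z = 0.4724 + 0.5856i, |z|^2 = 0.5661
Iter 4: z = -0.5397 + 1.3963i, |z|^2 = 2.2409
Iter 5: z = -2.0782 + -0.6642i, |z|^2 = 4.7602
Escaped at iteration 5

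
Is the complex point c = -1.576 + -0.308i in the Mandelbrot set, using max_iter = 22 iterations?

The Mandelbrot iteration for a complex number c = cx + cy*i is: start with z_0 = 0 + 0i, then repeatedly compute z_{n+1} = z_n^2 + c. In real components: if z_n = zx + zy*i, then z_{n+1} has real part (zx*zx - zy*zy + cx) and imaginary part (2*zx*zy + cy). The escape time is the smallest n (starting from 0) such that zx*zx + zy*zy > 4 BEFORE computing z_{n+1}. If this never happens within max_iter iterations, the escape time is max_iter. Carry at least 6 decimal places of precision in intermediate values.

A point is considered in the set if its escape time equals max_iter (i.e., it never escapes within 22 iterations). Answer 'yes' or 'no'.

z_0 = 0 + 0i, c = -1.5760 + -0.3080i
Iter 1: z = -1.5760 + -0.3080i, |z|^2 = 2.5786
Iter 2: z = 0.8129 + 0.6628i, |z|^2 = 1.1002
Iter 3: z = -1.3545 + 0.7696i, |z|^2 = 2.4270
Iter 4: z = -0.3337 + -2.3929i, |z|^2 = 5.8373
Escaped at iteration 4

Answer: no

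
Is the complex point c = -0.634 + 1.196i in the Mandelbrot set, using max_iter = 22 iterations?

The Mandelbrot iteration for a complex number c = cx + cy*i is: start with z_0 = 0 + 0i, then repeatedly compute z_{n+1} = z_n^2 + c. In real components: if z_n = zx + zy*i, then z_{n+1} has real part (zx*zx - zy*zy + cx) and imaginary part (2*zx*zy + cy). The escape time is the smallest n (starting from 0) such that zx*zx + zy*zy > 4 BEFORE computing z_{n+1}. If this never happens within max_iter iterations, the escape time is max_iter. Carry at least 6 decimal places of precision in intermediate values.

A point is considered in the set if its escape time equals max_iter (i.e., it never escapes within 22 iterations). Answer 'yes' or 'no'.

Answer: no

Derivation:
z_0 = 0 + 0i, c = -0.6340 + 1.1960i
Iter 1: z = -0.6340 + 1.1960i, |z|^2 = 1.8324
Iter 2: z = -1.6625 + -0.3205i, |z|^2 = 2.8665
Iter 3: z = 2.0270 + 2.2617i, |z|^2 = 9.2243
Escaped at iteration 3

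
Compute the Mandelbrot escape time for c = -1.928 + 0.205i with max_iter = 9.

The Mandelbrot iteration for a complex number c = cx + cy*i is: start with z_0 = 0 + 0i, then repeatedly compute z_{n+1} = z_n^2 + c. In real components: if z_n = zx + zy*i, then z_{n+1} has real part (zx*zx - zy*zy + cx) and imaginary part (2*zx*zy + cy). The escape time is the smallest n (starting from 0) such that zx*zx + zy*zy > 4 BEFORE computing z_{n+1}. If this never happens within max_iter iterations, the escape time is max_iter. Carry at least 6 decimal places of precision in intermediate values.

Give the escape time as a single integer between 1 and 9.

Answer: 4

Derivation:
z_0 = 0 + 0i, c = -1.9280 + 0.2050i
Iter 1: z = -1.9280 + 0.2050i, |z|^2 = 3.7592
Iter 2: z = 1.7472 + -0.5855i, |z|^2 = 3.3954
Iter 3: z = 0.7818 + -1.8409i, |z|^2 = 3.9999
Iter 4: z = -4.7056 + -2.6733i, |z|^2 = 29.2887
Escaped at iteration 4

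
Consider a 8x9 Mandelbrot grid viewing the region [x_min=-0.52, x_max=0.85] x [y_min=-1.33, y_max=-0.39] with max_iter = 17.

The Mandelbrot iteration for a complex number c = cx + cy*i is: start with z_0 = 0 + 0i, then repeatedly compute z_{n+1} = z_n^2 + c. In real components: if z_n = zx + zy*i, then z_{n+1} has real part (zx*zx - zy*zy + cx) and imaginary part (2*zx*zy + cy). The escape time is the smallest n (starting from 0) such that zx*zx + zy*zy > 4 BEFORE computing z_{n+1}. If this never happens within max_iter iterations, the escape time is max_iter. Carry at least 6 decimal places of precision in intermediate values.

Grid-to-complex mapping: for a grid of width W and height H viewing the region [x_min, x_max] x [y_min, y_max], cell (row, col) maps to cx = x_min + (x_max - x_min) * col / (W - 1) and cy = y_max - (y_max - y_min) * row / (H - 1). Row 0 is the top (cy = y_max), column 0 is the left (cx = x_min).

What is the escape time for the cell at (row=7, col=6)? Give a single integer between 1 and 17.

Answer: 2

Derivation:
z_0 = 0 + 0i, c = 0.6543 + -1.2125i
Iter 1: z = 0.6543 + -1.2125i, |z|^2 = 1.8982
Iter 2: z = -0.3878 + -2.7991i, |z|^2 = 7.9856
Escaped at iteration 2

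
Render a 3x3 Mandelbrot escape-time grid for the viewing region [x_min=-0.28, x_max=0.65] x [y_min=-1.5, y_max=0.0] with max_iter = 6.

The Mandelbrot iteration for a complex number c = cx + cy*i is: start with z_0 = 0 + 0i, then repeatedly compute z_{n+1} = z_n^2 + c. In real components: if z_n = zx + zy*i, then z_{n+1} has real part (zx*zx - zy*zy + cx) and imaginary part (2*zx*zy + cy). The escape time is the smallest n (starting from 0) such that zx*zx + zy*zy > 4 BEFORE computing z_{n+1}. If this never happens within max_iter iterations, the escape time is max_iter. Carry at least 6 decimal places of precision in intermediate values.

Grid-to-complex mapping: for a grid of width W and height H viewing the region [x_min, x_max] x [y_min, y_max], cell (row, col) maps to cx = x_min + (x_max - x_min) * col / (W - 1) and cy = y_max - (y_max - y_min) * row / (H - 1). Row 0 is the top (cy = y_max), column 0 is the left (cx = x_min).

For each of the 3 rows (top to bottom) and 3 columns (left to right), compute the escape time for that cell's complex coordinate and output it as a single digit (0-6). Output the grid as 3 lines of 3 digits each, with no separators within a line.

Answer: 664
663
222

Derivation:
(row=0, col=0): c = -0.2800 + 0.0000i → escape time 6
(row=0, col=1): c = 0.1850 + 0.0000i → escape time 6
(row=0, col=2): c = 0.6500 + 0.0000i → escape time 4
(row=1, col=0): c = -0.2800 + -0.7500i → escape time 6
(row=1, col=1): c = 0.1850 + -0.7500i → escape time 6
(row=1, col=2): c = 0.6500 + -0.7500i → escape time 3
(row=2, col=0): c = -0.2800 + -1.5000i → escape time 2
(row=2, col=1): c = 0.1850 + -1.5000i → escape time 2
(row=2, col=2): c = 0.6500 + -1.5000i → escape time 2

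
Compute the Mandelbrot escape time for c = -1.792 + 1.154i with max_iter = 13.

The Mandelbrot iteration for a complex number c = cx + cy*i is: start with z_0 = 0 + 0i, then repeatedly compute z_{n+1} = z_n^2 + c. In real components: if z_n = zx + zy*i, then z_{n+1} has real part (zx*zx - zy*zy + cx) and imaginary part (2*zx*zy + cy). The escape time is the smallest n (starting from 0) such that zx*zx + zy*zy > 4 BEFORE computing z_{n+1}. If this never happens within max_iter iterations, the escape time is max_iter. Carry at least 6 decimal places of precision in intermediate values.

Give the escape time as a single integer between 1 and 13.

z_0 = 0 + 0i, c = -1.7920 + 1.1540i
Iter 1: z = -1.7920 + 1.1540i, |z|^2 = 4.5430
Escaped at iteration 1

Answer: 1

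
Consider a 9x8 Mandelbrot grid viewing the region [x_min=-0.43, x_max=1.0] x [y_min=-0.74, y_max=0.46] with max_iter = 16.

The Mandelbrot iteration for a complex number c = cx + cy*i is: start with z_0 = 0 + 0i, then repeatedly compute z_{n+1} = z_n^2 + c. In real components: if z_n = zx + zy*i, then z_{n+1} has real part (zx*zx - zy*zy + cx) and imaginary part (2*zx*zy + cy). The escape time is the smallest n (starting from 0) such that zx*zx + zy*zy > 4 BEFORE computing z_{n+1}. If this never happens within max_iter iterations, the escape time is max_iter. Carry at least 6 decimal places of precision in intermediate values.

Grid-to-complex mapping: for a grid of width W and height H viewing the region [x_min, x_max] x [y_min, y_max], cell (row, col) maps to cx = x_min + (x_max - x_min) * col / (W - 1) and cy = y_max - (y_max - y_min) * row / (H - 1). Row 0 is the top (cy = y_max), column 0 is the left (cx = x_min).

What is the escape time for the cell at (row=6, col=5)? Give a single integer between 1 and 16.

z_0 = 0 + 0i, c = 0.4637 + -0.5686i
Iter 1: z = 0.4637 + -0.5686i, |z|^2 = 0.5383
Iter 2: z = 0.3555 + -1.0959i, |z|^2 = 1.3275
Iter 3: z = -0.6109 + -1.3479i, |z|^2 = 2.1899
Iter 4: z = -0.9798 + 1.0782i, |z|^2 = 2.1225
Iter 5: z = 0.2612 + -2.6814i, |z|^2 = 7.2582
Escaped at iteration 5

Answer: 5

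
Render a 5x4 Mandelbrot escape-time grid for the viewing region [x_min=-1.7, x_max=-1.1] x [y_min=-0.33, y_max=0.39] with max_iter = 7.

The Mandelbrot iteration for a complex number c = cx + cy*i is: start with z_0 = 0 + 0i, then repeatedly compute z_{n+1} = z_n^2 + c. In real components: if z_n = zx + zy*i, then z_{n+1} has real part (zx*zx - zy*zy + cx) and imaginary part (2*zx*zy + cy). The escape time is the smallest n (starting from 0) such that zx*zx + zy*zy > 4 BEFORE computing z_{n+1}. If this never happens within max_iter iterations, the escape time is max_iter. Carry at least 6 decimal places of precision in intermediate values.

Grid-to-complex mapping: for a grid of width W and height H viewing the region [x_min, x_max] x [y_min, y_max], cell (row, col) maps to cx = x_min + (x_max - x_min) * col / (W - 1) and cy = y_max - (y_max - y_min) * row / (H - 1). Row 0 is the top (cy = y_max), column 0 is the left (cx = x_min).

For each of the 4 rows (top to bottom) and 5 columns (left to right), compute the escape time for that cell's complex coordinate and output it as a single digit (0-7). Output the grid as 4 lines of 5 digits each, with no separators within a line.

(row=0, col=0): c = -1.7000 + 0.3900i → escape time 3
(row=0, col=1): c = -1.5500 + 0.3900i → escape time 4
(row=0, col=2): c = -1.4000 + 0.3900i → escape time 5
(row=0, col=3): c = -1.2500 + 0.3900i → escape time 7
(row=0, col=4): c = -1.1000 + 0.3900i → escape time 7
(row=1, col=0): c = -1.7000 + 0.1500i → escape time 4
(row=1, col=1): c = -1.5500 + 0.1500i → escape time 5
(row=1, col=2): c = -1.4000 + 0.1500i → escape time 7
(row=1, col=3): c = -1.2500 + 0.1500i → escape time 7
(row=1, col=4): c = -1.1000 + 0.1500i → escape time 7
(row=2, col=0): c = -1.7000 + -0.0900i → escape time 6
(row=2, col=1): c = -1.5500 + -0.0900i → escape time 7
(row=2, col=2): c = -1.4000 + -0.0900i → escape time 7
(row=2, col=3): c = -1.2500 + -0.0900i → escape time 7
(row=2, col=4): c = -1.1000 + -0.0900i → escape time 7
(row=3, col=0): c = -1.7000 + -0.3300i → escape time 4
(row=3, col=1): c = -1.5500 + -0.3300i → escape time 4
(row=3, col=2): c = -1.4000 + -0.3300i → escape time 5
(row=3, col=3): c = -1.2500 + -0.3300i → escape time 7
(row=3, col=4): c = -1.1000 + -0.3300i → escape time 7

Answer: 34577
45777
67777
44577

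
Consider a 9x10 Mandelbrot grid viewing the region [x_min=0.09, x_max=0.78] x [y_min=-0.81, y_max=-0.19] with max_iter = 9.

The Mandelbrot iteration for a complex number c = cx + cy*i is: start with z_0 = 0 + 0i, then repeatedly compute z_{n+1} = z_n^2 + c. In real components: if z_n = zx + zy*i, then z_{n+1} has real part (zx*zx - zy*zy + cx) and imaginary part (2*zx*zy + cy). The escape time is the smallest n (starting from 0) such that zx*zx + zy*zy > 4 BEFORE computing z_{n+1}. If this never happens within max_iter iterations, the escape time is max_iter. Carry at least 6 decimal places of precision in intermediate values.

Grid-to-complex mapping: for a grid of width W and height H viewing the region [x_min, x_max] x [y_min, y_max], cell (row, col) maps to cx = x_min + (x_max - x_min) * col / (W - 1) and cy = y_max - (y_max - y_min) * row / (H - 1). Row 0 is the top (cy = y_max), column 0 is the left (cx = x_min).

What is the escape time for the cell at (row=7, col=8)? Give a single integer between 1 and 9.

Answer: 3

Derivation:
z_0 = 0 + 0i, c = 0.7800 + -0.6722i
Iter 1: z = 0.7800 + -0.6722i, |z|^2 = 1.0603
Iter 2: z = 0.9365 + -1.7209i, |z|^2 = 3.8385
Iter 3: z = -1.3044 + -3.8955i, |z|^2 = 16.8764
Escaped at iteration 3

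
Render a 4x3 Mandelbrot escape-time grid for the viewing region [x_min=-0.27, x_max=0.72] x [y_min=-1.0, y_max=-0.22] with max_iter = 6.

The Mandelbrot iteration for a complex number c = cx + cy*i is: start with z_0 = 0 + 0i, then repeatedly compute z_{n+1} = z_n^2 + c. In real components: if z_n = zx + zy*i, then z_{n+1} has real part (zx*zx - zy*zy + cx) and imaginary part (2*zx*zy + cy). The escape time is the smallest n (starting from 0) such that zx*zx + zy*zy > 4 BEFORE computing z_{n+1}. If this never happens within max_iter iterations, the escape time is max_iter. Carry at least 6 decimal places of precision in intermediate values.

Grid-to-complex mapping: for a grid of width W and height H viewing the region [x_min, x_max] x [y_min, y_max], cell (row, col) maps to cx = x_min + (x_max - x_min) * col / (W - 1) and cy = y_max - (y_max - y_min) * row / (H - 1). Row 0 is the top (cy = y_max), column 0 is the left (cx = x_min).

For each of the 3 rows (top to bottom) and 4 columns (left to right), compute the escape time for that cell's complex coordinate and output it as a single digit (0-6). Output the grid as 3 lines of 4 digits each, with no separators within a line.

(row=0, col=0): c = -0.2700 + -0.2200i → escape time 6
(row=0, col=1): c = 0.0600 + -0.2200i → escape time 6
(row=0, col=2): c = 0.3900 + -0.2200i → escape time 6
(row=0, col=3): c = 0.7200 + -0.2200i → escape time 3
(row=1, col=0): c = -0.2700 + -0.6100i → escape time 6
(row=1, col=1): c = 0.0600 + -0.6100i → escape time 6
(row=1, col=2): c = 0.3900 + -0.6100i → escape time 6
(row=1, col=3): c = 0.7200 + -0.6100i → escape time 3
(row=2, col=0): c = -0.2700 + -1.0000i → escape time 5
(row=2, col=1): c = 0.0600 + -1.0000i → escape time 5
(row=2, col=2): c = 0.3900 + -1.0000i → escape time 3
(row=2, col=3): c = 0.7200 + -1.0000i → escape time 2

Answer: 6663
6663
5532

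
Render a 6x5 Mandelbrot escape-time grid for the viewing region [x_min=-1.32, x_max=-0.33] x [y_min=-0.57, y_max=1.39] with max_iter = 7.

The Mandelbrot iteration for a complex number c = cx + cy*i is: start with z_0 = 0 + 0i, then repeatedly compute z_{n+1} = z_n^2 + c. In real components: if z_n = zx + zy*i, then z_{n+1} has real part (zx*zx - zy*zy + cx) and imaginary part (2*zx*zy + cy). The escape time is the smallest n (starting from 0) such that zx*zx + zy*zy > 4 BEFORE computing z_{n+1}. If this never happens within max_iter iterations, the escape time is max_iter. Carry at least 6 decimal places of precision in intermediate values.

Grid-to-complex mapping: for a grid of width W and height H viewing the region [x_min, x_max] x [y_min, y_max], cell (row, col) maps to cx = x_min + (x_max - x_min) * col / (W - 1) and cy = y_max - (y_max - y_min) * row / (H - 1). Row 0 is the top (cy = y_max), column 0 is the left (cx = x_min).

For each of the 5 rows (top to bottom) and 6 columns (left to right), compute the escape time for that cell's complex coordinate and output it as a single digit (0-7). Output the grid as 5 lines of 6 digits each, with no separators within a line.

(row=0, col=0): c = -1.3200 + 1.3900i → escape time 2
(row=0, col=1): c = -1.1220 + 1.3900i → escape time 2
(row=0, col=2): c = -0.9240 + 1.3900i → escape time 2
(row=0, col=3): c = -0.7260 + 1.3900i → escape time 2
(row=0, col=4): c = -0.5280 + 1.3900i → escape time 2
(row=0, col=5): c = -0.3300 + 1.3900i → escape time 2
(row=1, col=0): c = -1.3200 + 0.9000i → escape time 3
(row=1, col=1): c = -1.1220 + 0.9000i → escape time 3
(row=1, col=2): c = -0.9240 + 0.9000i → escape time 3
(row=1, col=3): c = -0.7260 + 0.9000i → escape time 4
(row=1, col=4): c = -0.5280 + 0.9000i → escape time 4
(row=1, col=5): c = -0.3300 + 0.9000i → escape time 5
(row=2, col=0): c = -1.3200 + 0.4100i → escape time 6
(row=2, col=1): c = -1.1220 + 0.4100i → escape time 6
(row=2, col=2): c = -0.9240 + 0.4100i → escape time 7
(row=2, col=3): c = -0.7260 + 0.4100i → escape time 7
(row=2, col=4): c = -0.5280 + 0.4100i → escape time 7
(row=2, col=5): c = -0.3300 + 0.4100i → escape time 7
(row=3, col=0): c = -1.3200 + -0.0800i → escape time 7
(row=3, col=1): c = -1.1220 + -0.0800i → escape time 7
(row=3, col=2): c = -0.9240 + -0.0800i → escape time 7
(row=3, col=3): c = -0.7260 + -0.0800i → escape time 7
(row=3, col=4): c = -0.5280 + -0.0800i → escape time 7
(row=3, col=5): c = -0.3300 + -0.0800i → escape time 7
(row=4, col=0): c = -1.3200 + -0.5700i → escape time 3
(row=4, col=1): c = -1.1220 + -0.5700i → escape time 4
(row=4, col=2): c = -0.9240 + -0.5700i → escape time 5
(row=4, col=3): c = -0.7260 + -0.5700i → escape time 6
(row=4, col=4): c = -0.5280 + -0.5700i → escape time 7
(row=4, col=5): c = -0.3300 + -0.5700i → escape time 7

Answer: 222222
333445
667777
777777
345677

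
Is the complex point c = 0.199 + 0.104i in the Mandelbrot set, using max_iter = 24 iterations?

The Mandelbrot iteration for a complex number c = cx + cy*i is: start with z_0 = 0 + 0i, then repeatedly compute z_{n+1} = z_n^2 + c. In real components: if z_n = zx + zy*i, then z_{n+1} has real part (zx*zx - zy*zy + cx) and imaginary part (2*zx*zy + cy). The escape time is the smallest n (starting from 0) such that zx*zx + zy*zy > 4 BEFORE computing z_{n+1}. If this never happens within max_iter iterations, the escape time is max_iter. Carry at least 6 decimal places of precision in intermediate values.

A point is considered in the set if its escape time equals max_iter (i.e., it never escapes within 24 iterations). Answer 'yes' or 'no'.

Answer: yes

Derivation:
z_0 = 0 + 0i, c = 0.1990 + 0.1040i
Iter 1: z = 0.1990 + 0.1040i, |z|^2 = 0.0504
Iter 2: z = 0.2278 + 0.1454i, |z|^2 = 0.0730
Iter 3: z = 0.2297 + 0.1702i, |z|^2 = 0.0818
Iter 4: z = 0.2228 + 0.1822i, |z|^2 = 0.0828
Iter 5: z = 0.2154 + 0.1852i, |z|^2 = 0.0807
Iter 6: z = 0.2111 + 0.1838i, |z|^2 = 0.0784
Iter 7: z = 0.2098 + 0.1816i, |z|^2 = 0.0770
Iter 8: z = 0.2100 + 0.1802i, |z|^2 = 0.0766
Iter 9: z = 0.2106 + 0.1797i, |z|^2 = 0.0767
Iter 10: z = 0.2111 + 0.1797i, |z|^2 = 0.0768
Iter 11: z = 0.2113 + 0.1799i, |z|^2 = 0.0770
Iter 12: z = 0.2113 + 0.1800i, |z|^2 = 0.0770
Iter 13: z = 0.2112 + 0.1801i, |z|^2 = 0.0770
Iter 14: z = 0.2112 + 0.1801i, |z|^2 = 0.0770
Iter 15: z = 0.2112 + 0.1801i, |z|^2 = 0.0770
Iter 16: z = 0.2112 + 0.1801i, |z|^2 = 0.0770
Iter 17: z = 0.2112 + 0.1800i, |z|^2 = 0.0770
Iter 18: z = 0.2112 + 0.1800i, |z|^2 = 0.0770
Iter 19: z = 0.2112 + 0.1800i, |z|^2 = 0.0770
Iter 20: z = 0.2112 + 0.1800i, |z|^2 = 0.0770
Iter 21: z = 0.2112 + 0.1800i, |z|^2 = 0.0770
Iter 22: z = 0.2112 + 0.1800i, |z|^2 = 0.0770
Iter 23: z = 0.2112 + 0.1800i, |z|^2 = 0.0770
Did not escape in 24 iterations → in set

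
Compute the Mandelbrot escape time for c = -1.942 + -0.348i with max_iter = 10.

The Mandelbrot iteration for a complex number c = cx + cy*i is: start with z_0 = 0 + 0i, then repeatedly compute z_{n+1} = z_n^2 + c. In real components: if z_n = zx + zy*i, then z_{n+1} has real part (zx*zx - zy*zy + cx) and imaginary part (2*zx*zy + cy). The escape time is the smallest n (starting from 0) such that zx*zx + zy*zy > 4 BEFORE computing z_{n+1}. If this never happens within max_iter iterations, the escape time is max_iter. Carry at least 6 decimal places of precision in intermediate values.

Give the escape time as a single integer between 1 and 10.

Answer: 3

Derivation:
z_0 = 0 + 0i, c = -1.9420 + -0.3480i
Iter 1: z = -1.9420 + -0.3480i, |z|^2 = 3.8925
Iter 2: z = 1.7083 + 1.0036i, |z|^2 = 3.9254
Iter 3: z = -0.0311 + 3.0809i, |z|^2 = 9.4931
Escaped at iteration 3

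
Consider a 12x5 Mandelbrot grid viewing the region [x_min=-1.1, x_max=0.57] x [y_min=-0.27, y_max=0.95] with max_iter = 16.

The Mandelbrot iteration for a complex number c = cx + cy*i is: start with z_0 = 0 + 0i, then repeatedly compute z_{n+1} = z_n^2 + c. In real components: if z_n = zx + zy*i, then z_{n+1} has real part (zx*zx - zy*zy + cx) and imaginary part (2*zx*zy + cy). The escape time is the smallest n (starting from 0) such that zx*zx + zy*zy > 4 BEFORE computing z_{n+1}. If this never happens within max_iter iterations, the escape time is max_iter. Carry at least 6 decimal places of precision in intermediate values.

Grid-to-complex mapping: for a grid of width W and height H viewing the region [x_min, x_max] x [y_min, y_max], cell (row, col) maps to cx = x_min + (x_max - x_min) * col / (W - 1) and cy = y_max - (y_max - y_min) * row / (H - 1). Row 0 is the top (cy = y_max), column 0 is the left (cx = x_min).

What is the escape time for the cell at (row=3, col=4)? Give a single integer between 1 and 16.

z_0 = 0 + 0i, c = -0.4927 + 0.0350i
Iter 1: z = -0.4927 + 0.0350i, |z|^2 = 0.2440
Iter 2: z = -0.2512 + 0.0005i, |z|^2 = 0.0631
Iter 3: z = -0.4296 + 0.0347i, |z|^2 = 0.1858
Iter 4: z = -0.3093 + 0.0051i, |z|^2 = 0.0957
Iter 5: z = -0.3971 + 0.0318i, |z|^2 = 0.1587
Iter 6: z = -0.3361 + 0.0097i, |z|^2 = 0.1130
Iter 7: z = -0.3799 + 0.0285i, |z|^2 = 0.1451
Iter 8: z = -0.3492 + 0.0134i, |z|^2 = 0.1221
Iter 9: z = -0.3709 + 0.0257i, |z|^2 = 0.1383
Iter 10: z = -0.3558 + 0.0160i, |z|^2 = 0.1268
Iter 11: z = -0.3664 + 0.0236i, |z|^2 = 0.1348
Iter 12: z = -0.3590 + 0.0177i, |z|^2 = 0.1292
Iter 13: z = -0.3641 + 0.0223i, |z|^2 = 0.1331
Iter 14: z = -0.3606 + 0.0188i, |z|^2 = 0.1304
Iter 15: z = -0.3630 + 0.0215i, |z|^2 = 0.1322

Answer: 16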